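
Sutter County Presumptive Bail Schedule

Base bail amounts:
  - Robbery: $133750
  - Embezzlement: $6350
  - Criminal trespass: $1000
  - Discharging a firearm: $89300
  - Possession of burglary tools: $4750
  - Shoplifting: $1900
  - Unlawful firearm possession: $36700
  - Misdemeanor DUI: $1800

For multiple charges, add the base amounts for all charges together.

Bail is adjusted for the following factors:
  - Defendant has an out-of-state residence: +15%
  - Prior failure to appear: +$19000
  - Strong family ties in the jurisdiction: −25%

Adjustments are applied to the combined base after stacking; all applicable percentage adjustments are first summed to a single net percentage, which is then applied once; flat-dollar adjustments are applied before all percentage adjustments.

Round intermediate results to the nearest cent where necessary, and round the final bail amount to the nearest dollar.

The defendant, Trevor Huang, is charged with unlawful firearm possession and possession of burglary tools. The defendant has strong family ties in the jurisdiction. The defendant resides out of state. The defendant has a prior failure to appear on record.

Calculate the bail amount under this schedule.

Base amounts from the schedule: unlawful firearm possession $36700; possession of burglary tools $4750.
Stacking rule: sum of all bases. $36700 + $4750 = $41450.
Prior failure to appear (+$19000 flat): $41450 + $19000 = $60450.
Net percentage adjustment: +15% −25% = −10%. $60450 × 0.9 = $54405.

$54405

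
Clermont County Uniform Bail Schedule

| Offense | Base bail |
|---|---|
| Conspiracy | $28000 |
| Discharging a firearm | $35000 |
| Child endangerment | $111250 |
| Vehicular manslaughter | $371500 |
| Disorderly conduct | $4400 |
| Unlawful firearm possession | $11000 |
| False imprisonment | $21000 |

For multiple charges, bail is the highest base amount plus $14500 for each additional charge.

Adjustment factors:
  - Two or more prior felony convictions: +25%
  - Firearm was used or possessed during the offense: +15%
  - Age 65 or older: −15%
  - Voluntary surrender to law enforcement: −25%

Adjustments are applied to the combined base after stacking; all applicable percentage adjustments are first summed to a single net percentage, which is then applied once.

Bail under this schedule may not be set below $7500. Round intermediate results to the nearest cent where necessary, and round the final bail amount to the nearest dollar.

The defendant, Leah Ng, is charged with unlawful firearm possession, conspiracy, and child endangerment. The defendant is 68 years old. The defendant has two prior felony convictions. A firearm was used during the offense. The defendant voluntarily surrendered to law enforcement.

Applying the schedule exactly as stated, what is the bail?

Base amounts from the schedule: unlawful firearm possession $11000; conspiracy $28000; child endangerment $111250.
Stacking rule: highest base plus $14500 per additional charge. Highest is child endangerment at $111250; 2 additional charges → +$29000. Combined base = $140250.
Net percentage adjustment: +25% +15% −15% −25% = +0%. $140250 × 1 = $140250.
$140250 is at or above the $7500 minimum.

$140250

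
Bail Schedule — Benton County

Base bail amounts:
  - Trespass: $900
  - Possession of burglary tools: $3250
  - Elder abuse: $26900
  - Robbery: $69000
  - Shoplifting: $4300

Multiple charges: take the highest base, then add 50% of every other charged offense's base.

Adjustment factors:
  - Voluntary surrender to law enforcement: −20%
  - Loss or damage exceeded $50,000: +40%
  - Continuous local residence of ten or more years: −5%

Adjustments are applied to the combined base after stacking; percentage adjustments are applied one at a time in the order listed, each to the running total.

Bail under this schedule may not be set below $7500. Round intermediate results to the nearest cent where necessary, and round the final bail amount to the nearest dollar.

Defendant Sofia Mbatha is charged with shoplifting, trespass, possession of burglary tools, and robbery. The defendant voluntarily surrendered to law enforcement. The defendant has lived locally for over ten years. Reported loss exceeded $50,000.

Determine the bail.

$77911

Base amounts from the schedule: shoplifting $4300; trespass $900; possession of burglary tools $3250; robbery $69000.
Stacking rule: highest base plus 50% of each additional charge. Highest is robbery at $69000. Additional: $4300 × 50% = $2150; $900 × 50% = $450; $3250 × 50% = $1625. Combined base = $69000 + $4225 = $73225.
Voluntary surrender to law enforcement (−20%): $73225 × 0.8 = $58580.
Loss or damage exceeded $50,000 (+40%): $58580 × 1.4 = $82012.
Continuous local residence of ten or more years (−5%): $82012 × 0.95 = $77911.40.
$77911.40 is at or above the $7500 minimum.
Rounded to the nearest dollar: $77911.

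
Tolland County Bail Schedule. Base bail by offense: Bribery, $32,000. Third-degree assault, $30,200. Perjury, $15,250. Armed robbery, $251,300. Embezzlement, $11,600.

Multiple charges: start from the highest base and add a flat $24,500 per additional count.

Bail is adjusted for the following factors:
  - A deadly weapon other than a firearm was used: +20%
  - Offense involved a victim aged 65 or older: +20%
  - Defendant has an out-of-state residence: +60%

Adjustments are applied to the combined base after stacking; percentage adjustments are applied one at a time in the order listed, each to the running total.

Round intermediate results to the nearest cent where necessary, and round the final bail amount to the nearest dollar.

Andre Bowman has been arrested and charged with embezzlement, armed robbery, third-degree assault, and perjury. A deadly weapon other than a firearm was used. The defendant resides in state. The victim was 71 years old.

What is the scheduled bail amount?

Base amounts from the schedule: embezzlement $11,600; armed robbery $251,300; third-degree assault $30,200; perjury $15,250.
Stacking rule: highest base plus $24,500 per additional charge. Highest is armed robbery at $251,300; 3 additional charges → +$73,500. Combined base = $324,800.
A deadly weapon other than a firearm was used (+20%): $324,800 × 1.2 = $389,760.
Offense involved a victim aged 65 or older (+20%): $389,760 × 1.2 = $467,712.

$467,712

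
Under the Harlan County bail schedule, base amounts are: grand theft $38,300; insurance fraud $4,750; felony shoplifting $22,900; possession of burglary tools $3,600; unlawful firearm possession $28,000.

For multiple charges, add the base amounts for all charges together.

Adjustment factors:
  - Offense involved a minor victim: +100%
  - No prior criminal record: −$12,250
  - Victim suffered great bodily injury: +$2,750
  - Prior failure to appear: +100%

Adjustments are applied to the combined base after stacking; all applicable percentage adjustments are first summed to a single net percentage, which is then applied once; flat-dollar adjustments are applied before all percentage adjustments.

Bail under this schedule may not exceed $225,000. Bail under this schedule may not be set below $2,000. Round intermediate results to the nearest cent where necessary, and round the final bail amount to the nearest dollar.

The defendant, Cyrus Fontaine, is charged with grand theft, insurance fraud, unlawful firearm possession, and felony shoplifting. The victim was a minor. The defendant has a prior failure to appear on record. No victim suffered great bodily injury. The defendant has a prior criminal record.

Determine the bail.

Base amounts from the schedule: grand theft $38,300; insurance fraud $4,750; unlawful firearm possession $28,000; felony shoplifting $22,900.
Stacking rule: sum of all bases. $38,300 + $4,750 + $28,000 + $22,900 = $93,950.
Net percentage adjustment: +100% +100% = +200%. $93,950 × 3 = $281,850.
Result $281,850 exceeds the maximum of $225,000; bail is capped at $225,000.
$225,000 is at or above the $2,000 minimum.

$225,000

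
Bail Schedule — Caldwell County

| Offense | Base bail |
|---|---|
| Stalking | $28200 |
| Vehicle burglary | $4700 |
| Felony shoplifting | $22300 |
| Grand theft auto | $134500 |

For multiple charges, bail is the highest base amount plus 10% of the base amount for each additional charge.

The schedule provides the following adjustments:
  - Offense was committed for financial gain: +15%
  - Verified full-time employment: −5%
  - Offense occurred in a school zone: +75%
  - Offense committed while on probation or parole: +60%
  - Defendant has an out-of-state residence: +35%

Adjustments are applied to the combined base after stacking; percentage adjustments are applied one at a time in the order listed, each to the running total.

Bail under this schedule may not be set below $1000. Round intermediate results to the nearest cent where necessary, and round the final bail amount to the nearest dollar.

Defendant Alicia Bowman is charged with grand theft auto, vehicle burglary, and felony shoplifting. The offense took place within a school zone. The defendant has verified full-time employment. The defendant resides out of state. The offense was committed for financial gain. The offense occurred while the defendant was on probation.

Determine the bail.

Base amounts from the schedule: grand theft auto $134500; vehicle burglary $4700; felony shoplifting $22300.
Stacking rule: highest base plus 10% of each additional charge. Highest is grand theft auto at $134500. Additional: $4700 × 10% = $470; $22300 × 10% = $2230. Combined base = $134500 + $2700 = $137200.
Offense was committed for financial gain (+15%): $137200 × 1.15 = $157780.
Verified full-time employment (−5%): $157780 × 0.95 = $149891.
Offense occurred in a school zone (+75%): $149891 × 1.75 = $262309.25.
Offense committed while on probation or parole (+60%): $262309.25 × 1.6 = $419694.80.
Defendant has an out-of-state residence (+35%): $419694.80 × 1.35 = $566587.98.
$566587.98 is at or above the $1000 minimum.
Rounded to the nearest dollar: $566588.

$566588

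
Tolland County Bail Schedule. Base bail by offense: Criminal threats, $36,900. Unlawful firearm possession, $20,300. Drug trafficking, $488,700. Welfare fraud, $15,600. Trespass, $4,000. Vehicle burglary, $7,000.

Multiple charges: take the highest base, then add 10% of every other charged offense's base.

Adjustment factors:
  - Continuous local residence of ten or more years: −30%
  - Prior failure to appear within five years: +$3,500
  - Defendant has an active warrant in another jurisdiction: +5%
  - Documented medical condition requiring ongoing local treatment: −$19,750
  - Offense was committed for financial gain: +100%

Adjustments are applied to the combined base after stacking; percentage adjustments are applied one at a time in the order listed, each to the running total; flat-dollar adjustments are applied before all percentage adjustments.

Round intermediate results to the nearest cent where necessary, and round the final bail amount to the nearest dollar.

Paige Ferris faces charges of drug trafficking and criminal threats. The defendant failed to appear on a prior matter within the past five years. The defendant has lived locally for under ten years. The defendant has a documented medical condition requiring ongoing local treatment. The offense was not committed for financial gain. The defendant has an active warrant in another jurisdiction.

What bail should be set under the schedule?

$499,947

Base amounts from the schedule: drug trafficking $488,700; criminal threats $36,900.
Stacking rule: highest base plus 10% of each additional charge. Highest is drug trafficking at $488,700. Additional: $36,900 × 10% = $3,690. Combined base = $488,700 + $3,690 = $492,390.
Prior failure to appear within five years (+$3,500 flat): $492,390 + $3,500 = $495,890.
Documented medical condition requiring ongoing local treatment (−$19,750 flat): $495,890 − $19,750 = $476,140.
Defendant has an active warrant in another jurisdiction (+5%): $476,140 × 1.05 = $499,947.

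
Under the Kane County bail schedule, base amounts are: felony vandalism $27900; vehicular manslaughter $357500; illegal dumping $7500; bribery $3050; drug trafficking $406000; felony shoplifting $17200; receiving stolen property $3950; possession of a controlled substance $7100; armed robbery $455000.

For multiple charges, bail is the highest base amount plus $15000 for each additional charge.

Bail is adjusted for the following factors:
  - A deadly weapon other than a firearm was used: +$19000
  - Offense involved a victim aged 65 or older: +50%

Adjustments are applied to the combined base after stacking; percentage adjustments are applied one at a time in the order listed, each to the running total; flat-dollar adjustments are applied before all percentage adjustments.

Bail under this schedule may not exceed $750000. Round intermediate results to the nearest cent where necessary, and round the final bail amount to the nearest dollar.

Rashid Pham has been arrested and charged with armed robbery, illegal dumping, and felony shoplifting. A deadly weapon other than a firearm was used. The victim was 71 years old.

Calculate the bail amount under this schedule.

Base amounts from the schedule: armed robbery $455000; illegal dumping $7500; felony shoplifting $17200.
Stacking rule: highest base plus $15000 per additional charge. Highest is armed robbery at $455000; 2 additional charges → +$30000. Combined base = $485000.
A deadly weapon other than a firearm was used (+$19000 flat): $485000 + $19000 = $504000.
Offense involved a victim aged 65 or older (+50%): $504000 × 1.5 = $756000.
Result $756000 exceeds the maximum of $750000; bail is capped at $750000.

$750000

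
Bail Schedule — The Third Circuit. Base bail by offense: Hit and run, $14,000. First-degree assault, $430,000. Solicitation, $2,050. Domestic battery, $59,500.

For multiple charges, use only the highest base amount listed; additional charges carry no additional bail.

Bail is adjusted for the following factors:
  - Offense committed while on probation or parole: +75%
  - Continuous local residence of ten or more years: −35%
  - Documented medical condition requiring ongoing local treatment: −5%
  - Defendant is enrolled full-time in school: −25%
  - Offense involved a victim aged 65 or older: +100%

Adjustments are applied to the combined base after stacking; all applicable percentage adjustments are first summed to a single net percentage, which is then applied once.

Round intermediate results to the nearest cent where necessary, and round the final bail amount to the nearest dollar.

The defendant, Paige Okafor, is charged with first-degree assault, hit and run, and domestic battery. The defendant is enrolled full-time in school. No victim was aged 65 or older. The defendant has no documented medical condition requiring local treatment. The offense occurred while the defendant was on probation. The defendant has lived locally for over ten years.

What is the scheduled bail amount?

$494,500

Base amounts from the schedule: first-degree assault $430,000; hit and run $14,000; domestic battery $59,500.
Stacking rule: use the highest base only. Highest is first-degree assault at $430,000. Combined base = $430,000.
Net percentage adjustment: +75% −35% −25% = +15%. $430,000 × 1.15 = $494,500.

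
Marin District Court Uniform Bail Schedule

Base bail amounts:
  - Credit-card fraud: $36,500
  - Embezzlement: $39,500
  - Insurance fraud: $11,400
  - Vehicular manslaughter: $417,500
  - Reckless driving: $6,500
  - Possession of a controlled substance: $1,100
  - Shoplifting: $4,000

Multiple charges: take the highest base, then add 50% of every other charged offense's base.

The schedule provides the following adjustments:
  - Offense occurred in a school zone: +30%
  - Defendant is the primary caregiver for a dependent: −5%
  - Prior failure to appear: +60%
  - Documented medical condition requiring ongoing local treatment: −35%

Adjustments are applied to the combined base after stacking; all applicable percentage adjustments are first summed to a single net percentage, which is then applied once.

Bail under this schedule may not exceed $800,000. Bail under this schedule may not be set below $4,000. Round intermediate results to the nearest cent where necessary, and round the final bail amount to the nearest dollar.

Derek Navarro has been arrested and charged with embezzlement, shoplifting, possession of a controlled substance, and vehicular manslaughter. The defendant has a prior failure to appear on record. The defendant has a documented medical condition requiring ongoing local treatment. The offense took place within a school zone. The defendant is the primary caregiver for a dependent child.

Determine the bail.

Base amounts from the schedule: embezzlement $39,500; shoplifting $4,000; possession of a controlled substance $1,100; vehicular manslaughter $417,500.
Stacking rule: highest base plus 50% of each additional charge. Highest is vehicular manslaughter at $417,500. Additional: $39,500 × 50% = $19,750; $4,000 × 50% = $2,000; $1,100 × 50% = $550. Combined base = $417,500 + $22,300 = $439,800.
Net percentage adjustment: +30% −5% +60% −35% = +50%. $439,800 × 1.5 = $659,700.
$659,700 is within the $800,000 maximum.
$659,700 is at or above the $4,000 minimum.

$659,700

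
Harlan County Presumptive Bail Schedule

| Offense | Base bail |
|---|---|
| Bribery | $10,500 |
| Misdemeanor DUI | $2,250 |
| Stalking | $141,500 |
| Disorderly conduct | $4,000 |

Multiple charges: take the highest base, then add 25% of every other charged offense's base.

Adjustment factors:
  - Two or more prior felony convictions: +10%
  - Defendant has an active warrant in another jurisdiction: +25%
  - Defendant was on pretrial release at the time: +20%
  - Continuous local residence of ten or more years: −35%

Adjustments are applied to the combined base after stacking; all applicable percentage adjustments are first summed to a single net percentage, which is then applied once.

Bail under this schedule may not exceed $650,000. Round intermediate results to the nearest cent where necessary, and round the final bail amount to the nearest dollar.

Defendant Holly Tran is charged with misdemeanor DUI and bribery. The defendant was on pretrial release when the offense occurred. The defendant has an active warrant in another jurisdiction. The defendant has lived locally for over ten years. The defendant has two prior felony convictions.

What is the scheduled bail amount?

$13,275

Base amounts from the schedule: misdemeanor DUI $2,250; bribery $10,500.
Stacking rule: highest base plus 25% of each additional charge. Highest is bribery at $10,500. Additional: $2,250 × 25% = $562.50. Combined base = $10,500 + $562.50 = $11,062.50.
Net percentage adjustment: +10% +25% +20% −35% = +20%. $11,062.50 × 1.2 = $13,275.
$13,275 is within the $650,000 maximum.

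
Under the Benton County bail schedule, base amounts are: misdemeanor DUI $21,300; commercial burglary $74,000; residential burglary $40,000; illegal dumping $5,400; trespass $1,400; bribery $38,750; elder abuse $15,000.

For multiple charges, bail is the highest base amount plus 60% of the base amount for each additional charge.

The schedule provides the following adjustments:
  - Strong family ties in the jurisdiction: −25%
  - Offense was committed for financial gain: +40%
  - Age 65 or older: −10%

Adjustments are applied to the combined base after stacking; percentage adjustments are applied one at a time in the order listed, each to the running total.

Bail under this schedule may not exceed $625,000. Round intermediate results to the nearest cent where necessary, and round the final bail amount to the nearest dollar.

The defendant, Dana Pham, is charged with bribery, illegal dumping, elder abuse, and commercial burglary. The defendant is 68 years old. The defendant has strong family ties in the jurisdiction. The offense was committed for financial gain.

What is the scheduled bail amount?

$103,468

Base amounts from the schedule: bribery $38,750; illegal dumping $5,400; elder abuse $15,000; commercial burglary $74,000.
Stacking rule: highest base plus 60% of each additional charge. Highest is commercial burglary at $74,000. Additional: $38,750 × 60% = $23,250; $5,400 × 60% = $3,240; $15,000 × 60% = $9,000. Combined base = $74,000 + $35,490 = $109,490.
Strong family ties in the jurisdiction (−25%): $109,490 × 0.75 = $82,117.50.
Offense was committed for financial gain (+40%): $82,117.50 × 1.4 = $114,964.50.
Age 65 or older (−10%): $114,964.50 × 0.9 = $103,468.05.
$103,468.05 is within the $625,000 maximum.
Rounded to the nearest dollar: $103,468.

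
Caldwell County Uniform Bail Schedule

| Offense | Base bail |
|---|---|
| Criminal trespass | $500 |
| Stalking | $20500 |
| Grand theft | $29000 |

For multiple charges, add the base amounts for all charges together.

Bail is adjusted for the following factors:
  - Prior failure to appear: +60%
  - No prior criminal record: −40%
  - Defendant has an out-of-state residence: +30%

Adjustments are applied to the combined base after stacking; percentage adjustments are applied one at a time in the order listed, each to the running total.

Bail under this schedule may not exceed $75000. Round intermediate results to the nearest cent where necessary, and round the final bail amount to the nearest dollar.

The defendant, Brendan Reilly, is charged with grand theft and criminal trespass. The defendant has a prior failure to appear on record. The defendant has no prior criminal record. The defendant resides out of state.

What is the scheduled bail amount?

Base amounts from the schedule: grand theft $29000; criminal trespass $500.
Stacking rule: sum of all bases. $29000 + $500 = $29500.
Prior failure to appear (+60%): $29500 × 1.6 = $47200.
No prior criminal record (−40%): $47200 × 0.6 = $28320.
Defendant has an out-of-state residence (+30%): $28320 × 1.3 = $36816.
$36816 is within the $75000 maximum.

$36816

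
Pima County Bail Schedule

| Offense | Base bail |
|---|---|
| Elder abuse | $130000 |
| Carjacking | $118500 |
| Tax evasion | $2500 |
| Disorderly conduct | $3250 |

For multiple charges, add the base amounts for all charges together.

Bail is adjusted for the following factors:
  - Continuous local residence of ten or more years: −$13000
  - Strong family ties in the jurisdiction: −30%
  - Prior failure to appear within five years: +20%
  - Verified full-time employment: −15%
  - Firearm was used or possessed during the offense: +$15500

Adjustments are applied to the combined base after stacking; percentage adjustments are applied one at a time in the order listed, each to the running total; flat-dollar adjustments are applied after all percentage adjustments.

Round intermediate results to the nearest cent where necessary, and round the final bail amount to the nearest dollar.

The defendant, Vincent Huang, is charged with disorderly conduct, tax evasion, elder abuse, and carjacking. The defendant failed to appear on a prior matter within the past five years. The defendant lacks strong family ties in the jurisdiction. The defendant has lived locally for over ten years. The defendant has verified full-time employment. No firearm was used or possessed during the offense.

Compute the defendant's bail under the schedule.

Base amounts from the schedule: disorderly conduct $3250; tax evasion $2500; elder abuse $130000; carjacking $118500.
Stacking rule: sum of all bases. $3250 + $2500 + $130000 + $118500 = $254250.
Prior failure to appear within five years (+20%): $254250 × 1.2 = $305100.
Verified full-time employment (−15%): $305100 × 0.85 = $259335.
Continuous local residence of ten or more years (−$13000 flat): $259335 − $13000 = $246335.

$246335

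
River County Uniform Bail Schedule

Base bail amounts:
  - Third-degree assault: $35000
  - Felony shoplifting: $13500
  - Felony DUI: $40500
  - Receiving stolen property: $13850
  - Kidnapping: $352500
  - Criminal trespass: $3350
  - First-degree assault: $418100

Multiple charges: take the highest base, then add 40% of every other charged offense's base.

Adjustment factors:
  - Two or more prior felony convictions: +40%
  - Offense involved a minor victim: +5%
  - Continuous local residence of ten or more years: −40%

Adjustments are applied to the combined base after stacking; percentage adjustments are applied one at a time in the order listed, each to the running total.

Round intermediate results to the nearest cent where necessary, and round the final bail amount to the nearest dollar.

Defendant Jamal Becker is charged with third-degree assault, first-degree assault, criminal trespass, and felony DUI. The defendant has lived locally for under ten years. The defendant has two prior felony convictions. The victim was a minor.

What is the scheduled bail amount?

Base amounts from the schedule: third-degree assault $35000; first-degree assault $418100; criminal trespass $3350; felony DUI $40500.
Stacking rule: highest base plus 40% of each additional charge. Highest is first-degree assault at $418100. Additional: $35000 × 40% = $14000; $3350 × 40% = $1340; $40500 × 40% = $16200. Combined base = $418100 + $31540 = $449640.
Two or more prior felony convictions (+40%): $449640 × 1.4 = $629496.
Offense involved a minor victim (+5%): $629496 × 1.05 = $660970.80.
Rounded to the nearest dollar: $660971.

$660971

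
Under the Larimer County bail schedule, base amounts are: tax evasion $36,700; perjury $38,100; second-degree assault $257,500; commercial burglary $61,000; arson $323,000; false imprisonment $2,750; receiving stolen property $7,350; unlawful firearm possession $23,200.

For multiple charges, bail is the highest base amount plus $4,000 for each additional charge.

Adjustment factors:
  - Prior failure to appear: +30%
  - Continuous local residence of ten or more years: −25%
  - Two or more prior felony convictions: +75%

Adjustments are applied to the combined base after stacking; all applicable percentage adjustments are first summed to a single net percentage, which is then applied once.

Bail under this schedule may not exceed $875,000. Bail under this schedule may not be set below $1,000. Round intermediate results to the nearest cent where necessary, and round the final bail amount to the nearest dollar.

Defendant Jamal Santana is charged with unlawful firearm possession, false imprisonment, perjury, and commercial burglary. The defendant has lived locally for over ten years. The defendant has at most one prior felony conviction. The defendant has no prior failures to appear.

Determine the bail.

$54,750

Base amounts from the schedule: unlawful firearm possession $23,200; false imprisonment $2,750; perjury $38,100; commercial burglary $61,000.
Stacking rule: highest base plus $4,000 per additional charge. Highest is commercial burglary at $61,000; 3 additional charges → +$12,000. Combined base = $73,000.
Continuous local residence of ten or more years (−25%): $73,000 × 0.75 = $54,750.
$54,750 is within the $875,000 maximum.
$54,750 is at or above the $1,000 minimum.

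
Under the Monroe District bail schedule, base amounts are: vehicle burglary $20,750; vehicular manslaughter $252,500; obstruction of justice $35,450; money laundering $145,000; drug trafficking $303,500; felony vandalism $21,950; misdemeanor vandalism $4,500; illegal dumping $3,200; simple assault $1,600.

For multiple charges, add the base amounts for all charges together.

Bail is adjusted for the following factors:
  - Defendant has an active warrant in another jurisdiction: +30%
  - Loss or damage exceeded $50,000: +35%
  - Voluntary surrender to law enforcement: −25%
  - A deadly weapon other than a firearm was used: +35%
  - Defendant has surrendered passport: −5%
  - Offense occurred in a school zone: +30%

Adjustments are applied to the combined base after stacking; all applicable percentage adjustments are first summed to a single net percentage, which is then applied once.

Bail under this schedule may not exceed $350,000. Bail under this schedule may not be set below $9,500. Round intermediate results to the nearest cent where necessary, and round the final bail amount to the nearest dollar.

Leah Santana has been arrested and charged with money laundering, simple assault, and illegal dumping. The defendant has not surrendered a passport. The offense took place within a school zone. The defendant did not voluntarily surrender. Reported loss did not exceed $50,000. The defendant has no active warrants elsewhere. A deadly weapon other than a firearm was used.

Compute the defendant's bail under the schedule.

$247,170

Base amounts from the schedule: money laundering $145,000; simple assault $1,600; illegal dumping $3,200.
Stacking rule: sum of all bases. $145,000 + $1,600 + $3,200 = $149,800.
Net percentage adjustment: +35% +30% = +65%. $149,800 × 1.65 = $247,170.
$247,170 is within the $350,000 maximum.
$247,170 is at or above the $9,500 minimum.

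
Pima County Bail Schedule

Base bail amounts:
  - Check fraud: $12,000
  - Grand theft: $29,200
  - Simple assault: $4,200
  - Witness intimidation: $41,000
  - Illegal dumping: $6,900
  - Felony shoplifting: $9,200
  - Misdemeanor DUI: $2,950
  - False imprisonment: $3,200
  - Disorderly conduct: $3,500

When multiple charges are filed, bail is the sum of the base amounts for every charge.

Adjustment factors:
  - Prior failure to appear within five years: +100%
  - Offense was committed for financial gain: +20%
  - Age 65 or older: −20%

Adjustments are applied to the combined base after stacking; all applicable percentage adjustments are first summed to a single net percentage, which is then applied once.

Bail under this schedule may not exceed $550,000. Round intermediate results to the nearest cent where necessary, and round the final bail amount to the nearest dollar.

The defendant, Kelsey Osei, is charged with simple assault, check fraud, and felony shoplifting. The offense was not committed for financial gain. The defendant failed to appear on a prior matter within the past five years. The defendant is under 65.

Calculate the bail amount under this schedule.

$50,800

Base amounts from the schedule: simple assault $4,200; check fraud $12,000; felony shoplifting $9,200.
Stacking rule: sum of all bases. $4,200 + $12,000 + $9,200 = $25,400.
Prior failure to appear within five years (+100%): $25,400 × 2 = $50,800.
$50,800 is within the $550,000 maximum.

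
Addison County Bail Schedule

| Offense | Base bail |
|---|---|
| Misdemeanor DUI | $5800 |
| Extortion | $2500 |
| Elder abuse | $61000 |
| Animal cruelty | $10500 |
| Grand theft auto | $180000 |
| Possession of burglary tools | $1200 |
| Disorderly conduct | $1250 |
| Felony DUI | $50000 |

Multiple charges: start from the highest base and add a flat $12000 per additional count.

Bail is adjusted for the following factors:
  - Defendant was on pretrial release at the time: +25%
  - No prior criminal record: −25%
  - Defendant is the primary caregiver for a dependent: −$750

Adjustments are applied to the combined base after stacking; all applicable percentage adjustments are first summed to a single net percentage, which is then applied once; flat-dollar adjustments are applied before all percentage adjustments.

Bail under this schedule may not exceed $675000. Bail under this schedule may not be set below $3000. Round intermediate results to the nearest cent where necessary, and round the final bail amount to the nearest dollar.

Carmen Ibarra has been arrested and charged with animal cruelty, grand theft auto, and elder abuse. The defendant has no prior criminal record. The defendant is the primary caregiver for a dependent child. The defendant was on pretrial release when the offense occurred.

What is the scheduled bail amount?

$203250

Base amounts from the schedule: animal cruelty $10500; grand theft auto $180000; elder abuse $61000.
Stacking rule: highest base plus $12000 per additional charge. Highest is grand theft auto at $180000; 2 additional charges → +$24000. Combined base = $204000.
Defendant is the primary caregiver for a dependent (−$750 flat): $204000 − $750 = $203250.
Net percentage adjustment: +25% −25% = +0%. $203250 × 1 = $203250.
$203250 is within the $675000 maximum.
$203250 is at or above the $3000 minimum.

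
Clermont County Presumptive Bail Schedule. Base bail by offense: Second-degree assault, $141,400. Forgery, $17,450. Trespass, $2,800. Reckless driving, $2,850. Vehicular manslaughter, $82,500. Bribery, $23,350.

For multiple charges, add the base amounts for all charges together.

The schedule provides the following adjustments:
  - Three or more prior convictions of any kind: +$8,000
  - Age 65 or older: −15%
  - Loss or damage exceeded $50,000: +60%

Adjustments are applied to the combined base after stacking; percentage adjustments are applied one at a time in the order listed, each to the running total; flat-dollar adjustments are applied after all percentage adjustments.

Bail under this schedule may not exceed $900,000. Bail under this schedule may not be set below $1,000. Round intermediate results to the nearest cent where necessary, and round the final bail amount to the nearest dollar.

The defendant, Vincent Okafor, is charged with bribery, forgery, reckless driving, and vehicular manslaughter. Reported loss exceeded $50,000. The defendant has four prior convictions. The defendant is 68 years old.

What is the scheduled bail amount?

$179,564

Base amounts from the schedule: bribery $23,350; forgery $17,450; reckless driving $2,850; vehicular manslaughter $82,500.
Stacking rule: sum of all bases. $23,350 + $17,450 + $2,850 + $82,500 = $126,150.
Age 65 or older (−15%): $126,150 × 0.85 = $107,227.50.
Loss or damage exceeded $50,000 (+60%): $107,227.50 × 1.6 = $171,564.
Three or more prior convictions of any kind (+$8,000 flat): $171,564 + $8,000 = $179,564.
$179,564 is within the $900,000 maximum.
$179,564 is at or above the $1,000 minimum.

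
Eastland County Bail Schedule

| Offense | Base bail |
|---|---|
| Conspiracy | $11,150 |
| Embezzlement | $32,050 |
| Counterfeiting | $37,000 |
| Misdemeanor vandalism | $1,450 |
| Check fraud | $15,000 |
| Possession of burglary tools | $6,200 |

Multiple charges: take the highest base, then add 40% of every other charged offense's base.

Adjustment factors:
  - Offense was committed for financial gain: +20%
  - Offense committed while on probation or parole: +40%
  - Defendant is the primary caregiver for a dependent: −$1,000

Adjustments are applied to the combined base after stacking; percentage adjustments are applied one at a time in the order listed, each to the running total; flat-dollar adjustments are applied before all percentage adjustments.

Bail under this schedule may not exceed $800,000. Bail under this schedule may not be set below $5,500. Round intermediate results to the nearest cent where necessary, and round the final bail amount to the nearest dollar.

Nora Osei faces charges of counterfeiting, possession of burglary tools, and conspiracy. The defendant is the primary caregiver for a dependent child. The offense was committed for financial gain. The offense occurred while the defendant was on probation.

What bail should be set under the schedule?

Base amounts from the schedule: counterfeiting $37,000; possession of burglary tools $6,200; conspiracy $11,150.
Stacking rule: highest base plus 40% of each additional charge. Highest is counterfeiting at $37,000. Additional: $6,200 × 40% = $2,480; $11,150 × 40% = $4,460. Combined base = $37,000 + $6,940 = $43,940.
Defendant is the primary caregiver for a dependent (−$1,000 flat): $43,940 − $1,000 = $42,940.
Offense was committed for financial gain (+20%): $42,940 × 1.2 = $51,528.
Offense committed while on probation or parole (+40%): $51,528 × 1.4 = $72,139.20.
$72,139.20 is within the $800,000 maximum.
$72,139.20 is at or above the $5,500 minimum.
Rounded to the nearest dollar: $72,139.

$72,139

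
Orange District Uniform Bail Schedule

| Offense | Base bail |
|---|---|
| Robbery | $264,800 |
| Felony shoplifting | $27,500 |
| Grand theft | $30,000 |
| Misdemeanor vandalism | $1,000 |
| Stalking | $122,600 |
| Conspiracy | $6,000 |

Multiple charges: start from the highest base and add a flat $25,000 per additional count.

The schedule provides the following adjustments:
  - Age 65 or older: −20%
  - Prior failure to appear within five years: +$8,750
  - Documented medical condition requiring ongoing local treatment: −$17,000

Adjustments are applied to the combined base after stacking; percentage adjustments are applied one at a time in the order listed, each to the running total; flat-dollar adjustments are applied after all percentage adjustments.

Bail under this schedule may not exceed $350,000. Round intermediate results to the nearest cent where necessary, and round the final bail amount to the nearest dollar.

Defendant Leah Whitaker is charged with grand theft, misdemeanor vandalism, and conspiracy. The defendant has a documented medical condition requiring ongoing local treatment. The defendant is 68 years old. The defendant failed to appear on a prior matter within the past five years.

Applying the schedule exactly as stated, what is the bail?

Base amounts from the schedule: grand theft $30,000; misdemeanor vandalism $1,000; conspiracy $6,000.
Stacking rule: highest base plus $25,000 per additional charge. Highest is grand theft at $30,000; 2 additional charges → +$50,000. Combined base = $80,000.
Age 65 or older (−20%): $80,000 × 0.8 = $64,000.
Prior failure to appear within five years (+$8,750 flat): $64,000 + $8,750 = $72,750.
Documented medical condition requiring ongoing local treatment (−$17,000 flat): $72,750 − $17,000 = $55,750.
$55,750 is within the $350,000 maximum.

$55,750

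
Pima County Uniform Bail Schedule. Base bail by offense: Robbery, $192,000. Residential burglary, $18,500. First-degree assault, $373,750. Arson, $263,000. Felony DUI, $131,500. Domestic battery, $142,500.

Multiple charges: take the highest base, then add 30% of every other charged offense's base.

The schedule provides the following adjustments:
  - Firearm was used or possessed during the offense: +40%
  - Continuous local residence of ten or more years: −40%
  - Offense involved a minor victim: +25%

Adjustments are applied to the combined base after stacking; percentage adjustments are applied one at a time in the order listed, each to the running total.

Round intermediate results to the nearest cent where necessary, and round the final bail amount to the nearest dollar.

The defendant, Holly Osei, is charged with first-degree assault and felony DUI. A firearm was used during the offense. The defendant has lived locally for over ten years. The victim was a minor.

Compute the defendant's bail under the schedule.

Base amounts from the schedule: first-degree assault $373,750; felony DUI $131,500.
Stacking rule: highest base plus 30% of each additional charge. Highest is first-degree assault at $373,750. Additional: $131,500 × 30% = $39,450. Combined base = $373,750 + $39,450 = $413,200.
Firearm was used or possessed during the offense (+40%): $413,200 × 1.4 = $578,480.
Continuous local residence of ten or more years (−40%): $578,480 × 0.6 = $347,088.
Offense involved a minor victim (+25%): $347,088 × 1.25 = $433,860.

$433,860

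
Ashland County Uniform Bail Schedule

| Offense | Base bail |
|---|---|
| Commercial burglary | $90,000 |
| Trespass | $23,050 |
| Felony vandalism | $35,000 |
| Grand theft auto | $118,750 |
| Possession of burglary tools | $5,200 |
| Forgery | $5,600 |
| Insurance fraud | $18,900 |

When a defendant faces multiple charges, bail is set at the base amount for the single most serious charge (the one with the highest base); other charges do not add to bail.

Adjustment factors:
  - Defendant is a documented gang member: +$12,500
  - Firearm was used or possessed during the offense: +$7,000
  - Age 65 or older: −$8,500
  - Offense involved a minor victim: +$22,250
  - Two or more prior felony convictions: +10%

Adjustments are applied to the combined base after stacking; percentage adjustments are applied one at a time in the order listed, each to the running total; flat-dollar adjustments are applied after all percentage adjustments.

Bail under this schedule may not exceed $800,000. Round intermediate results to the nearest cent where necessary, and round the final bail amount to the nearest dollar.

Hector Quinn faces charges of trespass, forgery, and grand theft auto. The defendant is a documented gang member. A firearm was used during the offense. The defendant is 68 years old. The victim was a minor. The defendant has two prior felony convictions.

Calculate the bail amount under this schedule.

$163,875

Base amounts from the schedule: trespass $23,050; forgery $5,600; grand theft auto $118,750.
Stacking rule: use the highest base only. Highest is grand theft auto at $118,750. Combined base = $118,750.
Two or more prior felony convictions (+10%): $118,750 × 1.1 = $130,625.
Defendant is a documented gang member (+$12,500 flat): $130,625 + $12,500 = $143,125.
Firearm was used or possessed during the offense (+$7,000 flat): $143,125 + $7,000 = $150,125.
Age 65 or older (−$8,500 flat): $150,125 − $8,500 = $141,625.
Offense involved a minor victim (+$22,250 flat): $141,625 + $22,250 = $163,875.
$163,875 is within the $800,000 maximum.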